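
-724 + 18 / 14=-722.71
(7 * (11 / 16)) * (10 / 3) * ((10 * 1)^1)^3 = 48125 / 3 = 16041.67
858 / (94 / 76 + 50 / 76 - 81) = -5434 / 501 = -10.85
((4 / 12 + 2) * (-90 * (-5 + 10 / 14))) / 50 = 18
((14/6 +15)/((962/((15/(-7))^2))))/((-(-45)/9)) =30/1813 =0.02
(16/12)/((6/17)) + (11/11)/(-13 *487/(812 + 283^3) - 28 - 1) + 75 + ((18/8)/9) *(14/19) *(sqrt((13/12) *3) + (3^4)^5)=642302468.73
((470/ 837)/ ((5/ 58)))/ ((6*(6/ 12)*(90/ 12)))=10904/ 37665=0.29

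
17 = 17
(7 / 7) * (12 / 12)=1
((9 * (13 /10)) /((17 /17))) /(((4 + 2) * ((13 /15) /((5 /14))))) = 45 /56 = 0.80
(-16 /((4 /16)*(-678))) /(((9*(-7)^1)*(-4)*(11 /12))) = 32 /78309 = 0.00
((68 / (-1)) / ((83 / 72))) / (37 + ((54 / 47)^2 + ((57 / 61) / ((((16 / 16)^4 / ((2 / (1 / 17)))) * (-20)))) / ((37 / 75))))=-48820101696 / 29049814993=-1.68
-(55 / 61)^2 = -3025 / 3721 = -0.81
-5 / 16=-0.31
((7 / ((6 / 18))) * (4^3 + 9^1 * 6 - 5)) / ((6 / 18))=7119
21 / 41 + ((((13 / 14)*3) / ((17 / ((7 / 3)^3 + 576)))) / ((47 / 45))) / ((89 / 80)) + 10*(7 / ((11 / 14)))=2279655491 / 13205731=172.63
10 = 10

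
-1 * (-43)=43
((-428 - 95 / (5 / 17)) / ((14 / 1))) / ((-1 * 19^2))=751 / 5054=0.15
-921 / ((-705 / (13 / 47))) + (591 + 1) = 6542631 / 11045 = 592.36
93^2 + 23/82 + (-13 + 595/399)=40372945/4674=8637.77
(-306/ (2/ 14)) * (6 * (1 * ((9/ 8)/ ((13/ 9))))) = -10009.73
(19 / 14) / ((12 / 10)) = 95 / 84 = 1.13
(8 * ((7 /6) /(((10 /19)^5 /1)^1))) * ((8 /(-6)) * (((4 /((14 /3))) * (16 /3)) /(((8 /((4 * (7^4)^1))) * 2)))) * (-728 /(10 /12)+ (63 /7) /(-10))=6932002573034 /9375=739413607.79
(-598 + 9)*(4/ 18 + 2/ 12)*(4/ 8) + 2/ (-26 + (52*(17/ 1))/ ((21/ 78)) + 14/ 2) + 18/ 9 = -10285433/ 91404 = -112.53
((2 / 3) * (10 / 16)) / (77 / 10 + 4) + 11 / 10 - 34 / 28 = -1933 / 24570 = -0.08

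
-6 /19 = -0.32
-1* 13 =-13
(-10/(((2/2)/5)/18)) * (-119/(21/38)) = 193800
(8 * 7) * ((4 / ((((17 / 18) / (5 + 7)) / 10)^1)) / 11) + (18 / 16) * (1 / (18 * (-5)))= 38707013 / 14960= 2587.37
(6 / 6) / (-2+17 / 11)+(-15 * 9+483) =1729 / 5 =345.80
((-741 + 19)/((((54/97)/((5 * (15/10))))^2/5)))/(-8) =424581125/5184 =81902.22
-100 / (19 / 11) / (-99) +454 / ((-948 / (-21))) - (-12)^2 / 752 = 13270231 / 1269846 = 10.45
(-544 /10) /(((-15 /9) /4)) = 3264 /25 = 130.56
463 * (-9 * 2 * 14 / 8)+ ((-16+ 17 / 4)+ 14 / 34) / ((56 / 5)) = -55541631 / 3808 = -14585.51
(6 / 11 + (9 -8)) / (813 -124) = 17 / 7579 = 0.00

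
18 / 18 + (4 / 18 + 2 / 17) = 205 / 153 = 1.34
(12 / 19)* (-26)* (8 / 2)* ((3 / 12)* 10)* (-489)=1525680 / 19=80298.95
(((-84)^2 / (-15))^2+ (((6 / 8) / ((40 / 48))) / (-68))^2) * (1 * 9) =184172573637 / 92480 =1991485.44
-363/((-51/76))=9196/17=540.94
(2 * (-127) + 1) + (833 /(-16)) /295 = -1194993 /4720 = -253.18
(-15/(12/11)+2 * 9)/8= 17/32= 0.53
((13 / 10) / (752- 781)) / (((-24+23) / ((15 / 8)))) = 39 / 464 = 0.08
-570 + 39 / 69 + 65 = -11602 / 23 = -504.43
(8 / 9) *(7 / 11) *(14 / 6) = 392 / 297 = 1.32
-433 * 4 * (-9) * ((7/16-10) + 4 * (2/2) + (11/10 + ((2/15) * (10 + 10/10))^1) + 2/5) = -809277/20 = -40463.85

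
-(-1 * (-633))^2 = -400689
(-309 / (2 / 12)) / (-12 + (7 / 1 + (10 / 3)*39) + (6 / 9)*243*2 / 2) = -1854 / 287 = -6.46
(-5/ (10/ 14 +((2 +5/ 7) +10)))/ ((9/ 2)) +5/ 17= 1520/ 7191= 0.21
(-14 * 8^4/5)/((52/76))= -1089536/65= -16762.09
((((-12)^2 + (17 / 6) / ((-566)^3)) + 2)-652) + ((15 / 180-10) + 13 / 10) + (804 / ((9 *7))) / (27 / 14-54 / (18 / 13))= -1453825147664599 / 2823175692720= -514.96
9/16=0.56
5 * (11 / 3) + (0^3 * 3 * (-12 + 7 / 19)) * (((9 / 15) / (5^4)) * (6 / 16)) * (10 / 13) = 55 / 3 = 18.33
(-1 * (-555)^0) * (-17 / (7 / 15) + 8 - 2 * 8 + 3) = 290 / 7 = 41.43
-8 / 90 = -4 / 45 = -0.09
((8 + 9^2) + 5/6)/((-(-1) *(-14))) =-77/12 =-6.42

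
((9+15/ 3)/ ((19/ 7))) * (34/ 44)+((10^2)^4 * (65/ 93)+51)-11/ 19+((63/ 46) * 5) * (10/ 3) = 31245534526994/ 447051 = 69892550.35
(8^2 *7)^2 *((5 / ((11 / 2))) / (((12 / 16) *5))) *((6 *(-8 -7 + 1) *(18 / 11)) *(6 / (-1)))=40127530.31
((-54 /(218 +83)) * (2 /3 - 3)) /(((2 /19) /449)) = 76779 /43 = 1785.56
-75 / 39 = -25 / 13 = -1.92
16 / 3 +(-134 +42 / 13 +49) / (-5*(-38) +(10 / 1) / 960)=3487984 / 711399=4.90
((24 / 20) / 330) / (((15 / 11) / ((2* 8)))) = 16 / 375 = 0.04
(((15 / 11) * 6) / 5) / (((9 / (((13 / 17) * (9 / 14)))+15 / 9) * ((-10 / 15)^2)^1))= 3159 / 17138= 0.18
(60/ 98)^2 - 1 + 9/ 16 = -2407/ 38416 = -0.06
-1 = -1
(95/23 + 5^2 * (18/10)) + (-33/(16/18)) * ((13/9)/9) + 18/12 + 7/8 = 12571/276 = 45.55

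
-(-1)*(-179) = -179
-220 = -220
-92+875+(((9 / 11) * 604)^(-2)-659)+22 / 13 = 48284858437 / 384151248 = 125.69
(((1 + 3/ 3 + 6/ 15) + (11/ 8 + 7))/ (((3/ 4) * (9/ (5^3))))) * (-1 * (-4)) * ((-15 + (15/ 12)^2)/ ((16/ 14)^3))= -794602375/ 110592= -7184.99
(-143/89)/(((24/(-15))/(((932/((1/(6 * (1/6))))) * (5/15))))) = 311.98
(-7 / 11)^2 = 49 / 121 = 0.40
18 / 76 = 9 / 38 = 0.24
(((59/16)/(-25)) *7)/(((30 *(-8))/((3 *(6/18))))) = 413/96000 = 0.00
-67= -67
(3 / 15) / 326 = 1 / 1630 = 0.00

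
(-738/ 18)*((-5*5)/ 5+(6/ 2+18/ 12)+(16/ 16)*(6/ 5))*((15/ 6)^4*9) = -322875/ 32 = -10089.84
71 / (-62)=-1.15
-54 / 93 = -18 / 31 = -0.58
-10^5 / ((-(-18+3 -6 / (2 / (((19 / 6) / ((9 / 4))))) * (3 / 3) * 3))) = -300000 / 83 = -3614.46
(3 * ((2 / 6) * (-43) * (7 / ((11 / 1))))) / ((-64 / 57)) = 17157 / 704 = 24.37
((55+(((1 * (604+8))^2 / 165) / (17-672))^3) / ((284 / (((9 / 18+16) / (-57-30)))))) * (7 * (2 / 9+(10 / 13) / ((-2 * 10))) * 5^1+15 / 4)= -596026263386237399 / 6553019580693300000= -0.09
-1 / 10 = -0.10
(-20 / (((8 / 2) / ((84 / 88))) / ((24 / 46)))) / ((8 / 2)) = -315 / 506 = -0.62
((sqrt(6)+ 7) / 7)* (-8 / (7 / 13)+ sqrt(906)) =(-104+ 7* sqrt(906))* (sqrt(6)+ 7) / 49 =20.58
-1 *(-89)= 89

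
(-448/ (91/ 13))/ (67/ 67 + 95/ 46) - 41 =-8725/ 141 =-61.88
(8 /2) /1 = 4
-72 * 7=-504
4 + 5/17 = 73/17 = 4.29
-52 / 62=-26 / 31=-0.84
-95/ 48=-1.98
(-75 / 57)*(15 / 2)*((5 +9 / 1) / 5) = -525 / 19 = -27.63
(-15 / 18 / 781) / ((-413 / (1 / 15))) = 1 / 5805954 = 0.00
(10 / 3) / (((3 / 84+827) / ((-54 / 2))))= -280 / 2573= -0.11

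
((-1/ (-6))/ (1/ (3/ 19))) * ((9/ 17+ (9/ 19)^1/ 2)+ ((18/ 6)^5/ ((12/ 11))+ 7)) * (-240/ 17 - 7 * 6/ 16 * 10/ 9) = -1034948825/ 10015584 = -103.33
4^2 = 16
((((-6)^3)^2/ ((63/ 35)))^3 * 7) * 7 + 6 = 853298675712006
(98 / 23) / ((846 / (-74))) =-3626 / 9729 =-0.37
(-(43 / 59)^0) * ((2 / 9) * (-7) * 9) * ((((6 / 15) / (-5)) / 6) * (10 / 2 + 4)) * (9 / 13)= -378 / 325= -1.16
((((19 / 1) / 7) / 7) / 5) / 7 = 19 / 1715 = 0.01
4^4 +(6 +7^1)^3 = 2453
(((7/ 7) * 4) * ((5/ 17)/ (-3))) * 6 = -40/ 17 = -2.35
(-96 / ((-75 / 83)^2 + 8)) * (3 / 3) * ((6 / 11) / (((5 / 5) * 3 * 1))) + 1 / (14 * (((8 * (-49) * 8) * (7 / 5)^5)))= -976006325285639 / 492992499418496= -1.98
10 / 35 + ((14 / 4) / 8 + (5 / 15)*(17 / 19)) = 6521 / 6384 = 1.02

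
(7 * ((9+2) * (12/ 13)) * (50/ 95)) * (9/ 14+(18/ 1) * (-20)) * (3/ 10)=-76626/ 19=-4032.95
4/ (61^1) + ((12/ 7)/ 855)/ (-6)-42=-15309752/ 365085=-41.93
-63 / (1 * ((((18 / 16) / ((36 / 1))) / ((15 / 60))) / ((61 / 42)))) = -732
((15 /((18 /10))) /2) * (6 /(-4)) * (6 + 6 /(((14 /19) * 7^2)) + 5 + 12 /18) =-73.96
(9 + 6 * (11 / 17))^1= 219 / 17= 12.88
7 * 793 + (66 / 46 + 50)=128856 / 23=5602.43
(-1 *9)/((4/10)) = -22.50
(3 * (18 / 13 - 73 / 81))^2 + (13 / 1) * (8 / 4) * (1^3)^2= 3462307 / 123201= 28.10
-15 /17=-0.88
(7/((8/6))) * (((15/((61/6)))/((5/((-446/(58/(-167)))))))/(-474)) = -2346183/559004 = -4.20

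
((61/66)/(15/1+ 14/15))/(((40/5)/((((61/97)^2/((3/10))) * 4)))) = 5674525/148417566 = 0.04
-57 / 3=-19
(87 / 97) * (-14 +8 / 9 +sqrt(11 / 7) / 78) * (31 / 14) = -53041 / 2037 +899 * sqrt(77) / 247156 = -26.01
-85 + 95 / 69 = -5770 / 69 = -83.62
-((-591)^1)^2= -349281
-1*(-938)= 938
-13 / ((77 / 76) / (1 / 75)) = -988 / 5775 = -0.17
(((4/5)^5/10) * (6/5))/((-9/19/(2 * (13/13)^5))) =-38912/234375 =-0.17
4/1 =4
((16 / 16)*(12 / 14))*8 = 48 / 7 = 6.86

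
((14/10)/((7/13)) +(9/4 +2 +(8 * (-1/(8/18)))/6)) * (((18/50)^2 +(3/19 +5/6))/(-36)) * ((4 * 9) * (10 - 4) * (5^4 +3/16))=-61509877429/3800000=-16186.81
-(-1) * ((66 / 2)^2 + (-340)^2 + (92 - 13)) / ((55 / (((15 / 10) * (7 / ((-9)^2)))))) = 408688 / 1485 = 275.21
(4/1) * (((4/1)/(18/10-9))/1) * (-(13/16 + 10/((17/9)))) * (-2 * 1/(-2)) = 8305/612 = 13.57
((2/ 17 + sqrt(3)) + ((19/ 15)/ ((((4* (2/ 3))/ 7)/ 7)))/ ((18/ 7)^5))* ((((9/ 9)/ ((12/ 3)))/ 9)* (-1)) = -sqrt(3)/ 36 - 417169829/ 46256624640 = -0.06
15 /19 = 0.79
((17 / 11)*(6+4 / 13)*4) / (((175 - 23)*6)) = 697 / 16302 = 0.04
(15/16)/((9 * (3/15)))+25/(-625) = 577/1200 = 0.48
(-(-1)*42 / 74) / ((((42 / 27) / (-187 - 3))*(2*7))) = -2565 / 518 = -4.95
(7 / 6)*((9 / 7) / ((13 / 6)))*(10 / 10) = 9 / 13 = 0.69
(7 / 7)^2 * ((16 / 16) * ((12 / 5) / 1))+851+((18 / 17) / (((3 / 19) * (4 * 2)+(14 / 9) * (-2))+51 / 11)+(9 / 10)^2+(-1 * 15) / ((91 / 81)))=136516367123 / 162280300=841.24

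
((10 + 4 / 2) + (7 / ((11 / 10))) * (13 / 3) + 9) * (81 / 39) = 14427 / 143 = 100.89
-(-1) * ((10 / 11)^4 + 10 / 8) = 1.93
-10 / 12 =-5 / 6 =-0.83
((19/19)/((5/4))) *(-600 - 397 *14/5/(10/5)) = -23116/25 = -924.64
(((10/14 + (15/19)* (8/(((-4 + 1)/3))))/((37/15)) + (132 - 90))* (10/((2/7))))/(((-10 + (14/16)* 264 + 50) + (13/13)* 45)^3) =977535/22182810688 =0.00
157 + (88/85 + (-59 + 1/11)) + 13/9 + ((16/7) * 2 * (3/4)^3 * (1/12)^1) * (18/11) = 23758421/235620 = 100.83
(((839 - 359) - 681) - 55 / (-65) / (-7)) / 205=-18302 / 18655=-0.98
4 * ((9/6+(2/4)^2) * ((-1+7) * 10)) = 420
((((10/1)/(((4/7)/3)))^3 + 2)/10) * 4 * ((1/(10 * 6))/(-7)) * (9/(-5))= 3472923/14000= 248.07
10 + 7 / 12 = 127 / 12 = 10.58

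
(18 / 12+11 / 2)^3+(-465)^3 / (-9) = 11171968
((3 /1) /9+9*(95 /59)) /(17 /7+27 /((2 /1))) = 36736 /39471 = 0.93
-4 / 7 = -0.57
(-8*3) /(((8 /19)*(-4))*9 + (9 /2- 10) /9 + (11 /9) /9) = 73872 /48119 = 1.54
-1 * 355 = -355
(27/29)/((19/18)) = 0.88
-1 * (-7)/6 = 7/6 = 1.17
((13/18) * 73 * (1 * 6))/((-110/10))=-949/33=-28.76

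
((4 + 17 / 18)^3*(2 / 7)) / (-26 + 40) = 704969 / 285768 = 2.47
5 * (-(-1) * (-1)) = -5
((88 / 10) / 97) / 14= 22 / 3395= 0.01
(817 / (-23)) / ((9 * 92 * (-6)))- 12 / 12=-113447 / 114264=-0.99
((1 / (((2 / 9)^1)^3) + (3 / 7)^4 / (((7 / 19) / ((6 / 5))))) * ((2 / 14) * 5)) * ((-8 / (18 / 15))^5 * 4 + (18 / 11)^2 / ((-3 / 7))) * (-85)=8308270360992155 / 28471058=291814598.57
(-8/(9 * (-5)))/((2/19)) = 1.69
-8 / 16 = -1 / 2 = -0.50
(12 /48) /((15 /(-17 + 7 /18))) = -0.28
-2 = -2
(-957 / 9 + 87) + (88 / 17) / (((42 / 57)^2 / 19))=404380 / 2499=161.82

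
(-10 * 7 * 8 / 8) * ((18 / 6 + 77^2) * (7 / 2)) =-1453340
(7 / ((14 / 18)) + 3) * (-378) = -4536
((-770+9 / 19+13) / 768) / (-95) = 7187 / 693120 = 0.01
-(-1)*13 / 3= 13 / 3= 4.33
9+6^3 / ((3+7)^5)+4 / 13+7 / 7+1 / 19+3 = 41256669 / 3087500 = 13.36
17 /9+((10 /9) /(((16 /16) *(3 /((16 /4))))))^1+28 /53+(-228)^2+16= 74417579 /1431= 52003.90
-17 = -17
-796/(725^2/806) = -1.22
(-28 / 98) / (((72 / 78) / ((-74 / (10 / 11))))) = 5291 / 210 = 25.20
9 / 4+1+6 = 37 / 4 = 9.25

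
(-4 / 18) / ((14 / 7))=-1 / 9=-0.11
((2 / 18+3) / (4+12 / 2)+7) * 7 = 2303 / 45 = 51.18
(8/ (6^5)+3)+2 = 4861/ 972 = 5.00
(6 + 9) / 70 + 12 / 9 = 65 / 42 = 1.55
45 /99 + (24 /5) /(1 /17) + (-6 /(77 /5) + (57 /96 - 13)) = 853267 /12320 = 69.26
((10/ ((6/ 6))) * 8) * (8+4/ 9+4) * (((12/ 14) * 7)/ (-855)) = -3584/ 513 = -6.99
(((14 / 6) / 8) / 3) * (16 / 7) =0.22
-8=-8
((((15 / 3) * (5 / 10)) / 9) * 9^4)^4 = 176518460300625 / 16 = 11032403768789.06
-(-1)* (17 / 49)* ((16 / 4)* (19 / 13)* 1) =2.03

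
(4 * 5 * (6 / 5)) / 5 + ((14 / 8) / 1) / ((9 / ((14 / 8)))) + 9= 10181 / 720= 14.14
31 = 31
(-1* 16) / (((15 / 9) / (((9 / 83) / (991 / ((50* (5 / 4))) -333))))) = 10800 / 3290369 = 0.00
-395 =-395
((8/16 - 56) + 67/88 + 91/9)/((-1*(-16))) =-2.79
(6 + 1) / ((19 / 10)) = 70 / 19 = 3.68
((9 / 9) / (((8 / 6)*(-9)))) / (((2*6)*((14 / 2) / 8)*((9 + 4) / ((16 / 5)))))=-8 / 4095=-0.00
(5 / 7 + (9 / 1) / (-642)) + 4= 7041 / 1498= 4.70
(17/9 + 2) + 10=125/9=13.89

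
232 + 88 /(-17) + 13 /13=3873 /17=227.82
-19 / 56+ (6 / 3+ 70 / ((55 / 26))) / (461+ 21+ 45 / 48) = -0.27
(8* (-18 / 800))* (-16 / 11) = 72 / 275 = 0.26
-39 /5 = -7.80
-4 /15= -0.27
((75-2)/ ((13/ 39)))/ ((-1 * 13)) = -219/ 13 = -16.85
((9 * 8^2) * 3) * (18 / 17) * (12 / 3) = 124416 / 17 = 7318.59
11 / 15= 0.73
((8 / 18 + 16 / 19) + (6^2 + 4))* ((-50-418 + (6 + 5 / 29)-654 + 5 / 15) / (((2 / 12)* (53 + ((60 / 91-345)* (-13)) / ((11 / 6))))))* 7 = -775.37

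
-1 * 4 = -4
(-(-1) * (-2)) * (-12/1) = 24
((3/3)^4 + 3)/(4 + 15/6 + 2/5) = 40/69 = 0.58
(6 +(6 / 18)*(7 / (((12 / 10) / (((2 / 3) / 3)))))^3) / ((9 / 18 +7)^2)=1588676 / 13286025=0.12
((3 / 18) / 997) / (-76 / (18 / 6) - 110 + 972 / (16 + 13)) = -29 / 17662852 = -0.00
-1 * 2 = -2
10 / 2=5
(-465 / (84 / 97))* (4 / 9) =-238.65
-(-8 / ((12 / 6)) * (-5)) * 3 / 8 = -15 / 2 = -7.50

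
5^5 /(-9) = -3125 /9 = -347.22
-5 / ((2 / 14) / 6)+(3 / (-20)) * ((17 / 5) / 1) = -21051 / 100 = -210.51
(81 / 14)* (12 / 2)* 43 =10449 / 7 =1492.71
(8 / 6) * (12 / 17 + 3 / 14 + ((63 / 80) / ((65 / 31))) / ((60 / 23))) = 4389929 / 3094000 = 1.42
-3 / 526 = -0.01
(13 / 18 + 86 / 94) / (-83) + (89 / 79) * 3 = 18638791 / 5547222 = 3.36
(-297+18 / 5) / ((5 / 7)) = -10269 / 25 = -410.76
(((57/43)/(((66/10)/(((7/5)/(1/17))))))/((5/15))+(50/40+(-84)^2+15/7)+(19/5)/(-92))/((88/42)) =3376.08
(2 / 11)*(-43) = -7.82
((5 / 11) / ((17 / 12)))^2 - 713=-24929297 / 34969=-712.90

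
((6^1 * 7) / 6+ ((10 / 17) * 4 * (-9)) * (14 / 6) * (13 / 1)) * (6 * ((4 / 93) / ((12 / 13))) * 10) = -2808260 / 1581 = -1776.26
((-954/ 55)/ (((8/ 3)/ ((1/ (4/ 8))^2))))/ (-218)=1431/ 11990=0.12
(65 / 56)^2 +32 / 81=442577 / 254016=1.74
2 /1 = 2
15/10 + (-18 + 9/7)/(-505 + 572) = 1173/938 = 1.25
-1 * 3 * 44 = -132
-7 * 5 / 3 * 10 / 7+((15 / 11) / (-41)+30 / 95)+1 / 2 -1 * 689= -36240913 / 51414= -704.88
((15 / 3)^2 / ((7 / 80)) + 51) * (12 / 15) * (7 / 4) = 471.40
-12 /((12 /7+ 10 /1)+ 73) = -84 /593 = -0.14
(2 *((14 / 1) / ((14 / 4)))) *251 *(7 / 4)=3514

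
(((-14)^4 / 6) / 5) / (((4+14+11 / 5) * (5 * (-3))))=-19208 / 4545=-4.23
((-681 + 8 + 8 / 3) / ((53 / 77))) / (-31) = 154847 / 4929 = 31.42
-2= -2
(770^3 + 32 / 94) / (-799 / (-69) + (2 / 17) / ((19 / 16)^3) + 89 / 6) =115089999902457808 / 6676325419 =17238524.59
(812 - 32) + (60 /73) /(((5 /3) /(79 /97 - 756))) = 2886072 /7081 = 407.58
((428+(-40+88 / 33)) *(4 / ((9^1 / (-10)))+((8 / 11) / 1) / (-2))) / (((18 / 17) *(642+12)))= -2370956 / 874071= -2.71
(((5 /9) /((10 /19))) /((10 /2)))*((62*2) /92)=589 /2070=0.28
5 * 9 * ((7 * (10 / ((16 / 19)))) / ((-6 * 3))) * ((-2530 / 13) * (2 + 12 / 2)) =4206125 / 13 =323548.08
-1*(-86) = 86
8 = 8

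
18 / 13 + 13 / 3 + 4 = 9.72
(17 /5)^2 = 289 /25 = 11.56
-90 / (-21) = 30 / 7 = 4.29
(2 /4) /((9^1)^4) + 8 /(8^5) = 8609 /26873856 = 0.00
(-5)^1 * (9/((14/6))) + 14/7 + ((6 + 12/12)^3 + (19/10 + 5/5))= 23003/70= 328.61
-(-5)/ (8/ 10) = 25/ 4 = 6.25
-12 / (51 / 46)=-184 / 17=-10.82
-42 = -42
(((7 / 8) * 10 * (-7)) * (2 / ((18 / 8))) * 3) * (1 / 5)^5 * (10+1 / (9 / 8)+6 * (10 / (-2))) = 16856 / 16875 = 1.00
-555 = -555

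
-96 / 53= -1.81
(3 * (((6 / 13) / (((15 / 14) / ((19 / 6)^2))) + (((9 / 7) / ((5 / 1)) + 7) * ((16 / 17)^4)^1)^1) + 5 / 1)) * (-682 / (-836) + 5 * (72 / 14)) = 18119180209322 / 15162819945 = 1194.97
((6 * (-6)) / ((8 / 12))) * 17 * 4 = -3672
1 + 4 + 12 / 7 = 47 / 7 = 6.71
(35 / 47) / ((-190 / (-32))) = 112 / 893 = 0.13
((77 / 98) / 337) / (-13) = -11 / 61334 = -0.00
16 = 16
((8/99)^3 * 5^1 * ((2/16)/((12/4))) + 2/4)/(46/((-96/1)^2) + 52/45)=3726767360/8648274987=0.43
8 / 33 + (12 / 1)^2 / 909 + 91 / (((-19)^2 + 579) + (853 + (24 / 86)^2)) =4990182983 / 11050231533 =0.45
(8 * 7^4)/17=1129.88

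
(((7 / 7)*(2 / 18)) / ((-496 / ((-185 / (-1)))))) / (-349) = 185 / 1557936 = 0.00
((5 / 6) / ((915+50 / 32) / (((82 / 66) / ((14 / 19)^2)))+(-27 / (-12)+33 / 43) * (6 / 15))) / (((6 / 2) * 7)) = 31822150 / 322164612819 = 0.00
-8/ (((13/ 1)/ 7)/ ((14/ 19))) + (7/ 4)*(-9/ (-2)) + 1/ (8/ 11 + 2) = 150203/ 29640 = 5.07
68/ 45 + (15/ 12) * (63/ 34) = 23423/ 6120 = 3.83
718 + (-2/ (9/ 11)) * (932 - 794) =1142/ 3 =380.67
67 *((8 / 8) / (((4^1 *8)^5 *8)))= 67 / 268435456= 0.00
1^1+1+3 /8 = 19 /8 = 2.38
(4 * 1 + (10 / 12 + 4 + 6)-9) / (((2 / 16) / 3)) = 140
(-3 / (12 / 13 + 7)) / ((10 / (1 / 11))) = -39 / 11330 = -0.00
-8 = -8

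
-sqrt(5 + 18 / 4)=-sqrt(38) / 2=-3.08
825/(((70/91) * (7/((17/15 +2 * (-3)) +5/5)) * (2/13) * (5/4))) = -107822/35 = -3080.63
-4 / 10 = -2 / 5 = -0.40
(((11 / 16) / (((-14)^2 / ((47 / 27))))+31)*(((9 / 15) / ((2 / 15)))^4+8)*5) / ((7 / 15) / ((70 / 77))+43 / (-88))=24146319258875 / 9201024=2624307.82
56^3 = 175616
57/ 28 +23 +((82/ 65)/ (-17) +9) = 33.96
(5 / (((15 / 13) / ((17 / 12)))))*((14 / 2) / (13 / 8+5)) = 3094 / 477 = 6.49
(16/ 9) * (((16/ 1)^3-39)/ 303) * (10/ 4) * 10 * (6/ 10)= 324560/ 909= 357.05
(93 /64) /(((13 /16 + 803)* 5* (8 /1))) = 31 /685920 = 0.00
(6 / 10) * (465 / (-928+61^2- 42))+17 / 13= 16798 / 11921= 1.41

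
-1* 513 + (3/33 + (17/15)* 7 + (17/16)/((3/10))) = -220631/440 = -501.43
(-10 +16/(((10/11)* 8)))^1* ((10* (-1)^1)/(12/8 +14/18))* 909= 1276236/41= 31127.71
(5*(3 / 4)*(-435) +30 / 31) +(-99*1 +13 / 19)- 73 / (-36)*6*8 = -11529779 / 7068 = -1631.26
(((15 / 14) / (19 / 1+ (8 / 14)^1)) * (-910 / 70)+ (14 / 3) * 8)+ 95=108193 / 822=131.62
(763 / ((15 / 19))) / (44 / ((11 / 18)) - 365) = -14497 / 4395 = -3.30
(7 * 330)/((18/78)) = 10010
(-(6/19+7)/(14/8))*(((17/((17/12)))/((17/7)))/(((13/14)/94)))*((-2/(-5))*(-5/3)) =5853568/4199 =1394.04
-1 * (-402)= 402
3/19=0.16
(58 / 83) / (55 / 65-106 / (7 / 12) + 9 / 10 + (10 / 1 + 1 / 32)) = -844480 / 205365323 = -0.00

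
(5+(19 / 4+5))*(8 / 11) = 118 / 11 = 10.73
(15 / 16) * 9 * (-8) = -135 / 2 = -67.50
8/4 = 2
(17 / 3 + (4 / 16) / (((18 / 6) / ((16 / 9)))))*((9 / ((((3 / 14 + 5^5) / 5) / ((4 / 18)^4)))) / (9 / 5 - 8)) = -879200 / 26696899269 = -0.00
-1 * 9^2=-81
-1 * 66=-66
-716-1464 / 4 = -1082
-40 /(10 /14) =-56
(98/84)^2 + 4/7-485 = -483.07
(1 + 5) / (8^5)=3 / 16384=0.00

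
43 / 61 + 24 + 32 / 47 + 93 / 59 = 4560710 / 169153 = 26.96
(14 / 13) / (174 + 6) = 7 / 1170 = 0.01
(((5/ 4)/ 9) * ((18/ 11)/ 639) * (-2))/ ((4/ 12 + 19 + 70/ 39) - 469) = 65/ 40925181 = 0.00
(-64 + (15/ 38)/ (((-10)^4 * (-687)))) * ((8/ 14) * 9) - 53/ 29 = -292330637261/ 883253000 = -330.97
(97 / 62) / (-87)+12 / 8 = 3997 / 2697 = 1.48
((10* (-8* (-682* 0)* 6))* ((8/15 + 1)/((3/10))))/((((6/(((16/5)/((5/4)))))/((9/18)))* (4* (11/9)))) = 0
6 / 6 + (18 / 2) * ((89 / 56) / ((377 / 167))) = 7.34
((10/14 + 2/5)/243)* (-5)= -13/567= -0.02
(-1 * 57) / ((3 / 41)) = -779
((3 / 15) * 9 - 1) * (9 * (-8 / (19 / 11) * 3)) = -9504 / 95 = -100.04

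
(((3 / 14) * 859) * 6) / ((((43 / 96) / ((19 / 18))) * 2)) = 391704 / 301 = 1301.34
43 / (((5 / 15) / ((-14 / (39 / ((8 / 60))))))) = -1204 / 195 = -6.17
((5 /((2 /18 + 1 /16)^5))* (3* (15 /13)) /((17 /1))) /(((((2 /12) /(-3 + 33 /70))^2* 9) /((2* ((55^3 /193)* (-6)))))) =-1707753212.96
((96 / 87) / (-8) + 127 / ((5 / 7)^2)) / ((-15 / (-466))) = 84051022 / 10875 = 7728.83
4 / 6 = 2 / 3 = 0.67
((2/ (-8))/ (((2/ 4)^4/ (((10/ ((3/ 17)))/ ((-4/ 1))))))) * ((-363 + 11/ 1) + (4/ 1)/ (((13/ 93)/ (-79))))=-5773880/ 39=-148048.21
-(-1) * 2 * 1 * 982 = 1964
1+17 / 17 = 2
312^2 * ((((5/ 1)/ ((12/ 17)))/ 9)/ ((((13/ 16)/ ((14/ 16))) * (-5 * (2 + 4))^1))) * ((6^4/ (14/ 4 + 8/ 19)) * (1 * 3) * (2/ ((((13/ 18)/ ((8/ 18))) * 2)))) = -250048512/ 149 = -1678177.93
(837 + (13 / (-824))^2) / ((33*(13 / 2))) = 568303081 / 145640352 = 3.90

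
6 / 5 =1.20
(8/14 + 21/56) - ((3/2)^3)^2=-4679/448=-10.44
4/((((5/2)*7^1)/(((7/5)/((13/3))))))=24/325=0.07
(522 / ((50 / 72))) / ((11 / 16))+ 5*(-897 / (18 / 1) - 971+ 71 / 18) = -9877952 / 2475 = -3991.09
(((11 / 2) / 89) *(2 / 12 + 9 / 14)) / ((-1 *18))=-187 / 67284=-0.00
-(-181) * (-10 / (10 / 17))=-3077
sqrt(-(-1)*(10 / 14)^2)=5 / 7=0.71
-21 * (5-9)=84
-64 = -64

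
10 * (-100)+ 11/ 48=-47989/ 48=-999.77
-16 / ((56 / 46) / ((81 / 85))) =-12.52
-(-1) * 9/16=9/16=0.56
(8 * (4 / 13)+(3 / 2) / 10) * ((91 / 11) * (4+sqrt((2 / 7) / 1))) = 679 * sqrt(14) / 220+4753 / 55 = 97.97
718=718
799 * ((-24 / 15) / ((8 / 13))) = -2077.40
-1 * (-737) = 737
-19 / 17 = -1.12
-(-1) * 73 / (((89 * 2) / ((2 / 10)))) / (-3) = -73 / 2670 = -0.03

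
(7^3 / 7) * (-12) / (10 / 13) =-764.40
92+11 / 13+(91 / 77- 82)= 1720 / 143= 12.03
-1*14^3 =-2744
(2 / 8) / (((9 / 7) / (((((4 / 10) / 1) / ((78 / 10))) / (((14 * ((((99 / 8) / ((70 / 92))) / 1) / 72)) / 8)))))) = 2240 / 88803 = 0.03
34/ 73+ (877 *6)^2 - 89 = 2021264549/ 73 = 27688555.47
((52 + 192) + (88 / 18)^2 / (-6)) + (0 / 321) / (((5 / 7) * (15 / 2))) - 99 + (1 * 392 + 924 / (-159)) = 6789875 / 12879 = 527.21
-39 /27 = -13 /9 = -1.44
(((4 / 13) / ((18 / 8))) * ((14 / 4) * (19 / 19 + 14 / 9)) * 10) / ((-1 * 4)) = -3220 / 1053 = -3.06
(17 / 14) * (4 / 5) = 34 / 35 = 0.97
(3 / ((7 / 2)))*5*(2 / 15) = 4 / 7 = 0.57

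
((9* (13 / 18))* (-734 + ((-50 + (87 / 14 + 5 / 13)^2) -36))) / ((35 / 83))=-2134700157 / 178360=-11968.49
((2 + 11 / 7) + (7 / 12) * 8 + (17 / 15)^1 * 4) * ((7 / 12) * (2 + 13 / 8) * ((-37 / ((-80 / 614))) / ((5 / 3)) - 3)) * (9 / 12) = 433962351 / 128000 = 3390.33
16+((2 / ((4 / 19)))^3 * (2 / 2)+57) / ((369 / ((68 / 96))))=1257923 / 70848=17.76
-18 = -18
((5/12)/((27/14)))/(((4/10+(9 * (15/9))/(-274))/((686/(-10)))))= -1644685/38313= -42.93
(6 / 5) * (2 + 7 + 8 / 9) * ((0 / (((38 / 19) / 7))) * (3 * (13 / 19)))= 0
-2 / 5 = -0.40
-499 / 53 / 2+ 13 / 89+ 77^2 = 55891153 / 9434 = 5924.44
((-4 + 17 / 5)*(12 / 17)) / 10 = -18 / 425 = -0.04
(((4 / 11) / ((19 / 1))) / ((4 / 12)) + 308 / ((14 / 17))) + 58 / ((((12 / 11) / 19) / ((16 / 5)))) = 11306662 / 3135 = 3606.59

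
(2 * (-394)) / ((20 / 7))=-275.80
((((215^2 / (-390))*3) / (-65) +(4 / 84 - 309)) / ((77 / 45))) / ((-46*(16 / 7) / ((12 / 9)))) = 10770575 / 4788784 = 2.25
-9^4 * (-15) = 98415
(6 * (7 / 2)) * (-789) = -16569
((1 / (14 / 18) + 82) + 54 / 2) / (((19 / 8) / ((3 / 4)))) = 4632 / 133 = 34.83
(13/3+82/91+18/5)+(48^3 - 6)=150961949/1365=110594.83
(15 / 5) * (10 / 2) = 15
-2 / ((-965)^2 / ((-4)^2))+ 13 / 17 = 12105381 / 15830825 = 0.76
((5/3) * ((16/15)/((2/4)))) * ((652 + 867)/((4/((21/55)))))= 85064/165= 515.54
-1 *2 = -2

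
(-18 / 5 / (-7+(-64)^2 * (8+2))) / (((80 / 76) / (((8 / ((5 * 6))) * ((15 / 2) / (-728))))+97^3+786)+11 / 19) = -0.00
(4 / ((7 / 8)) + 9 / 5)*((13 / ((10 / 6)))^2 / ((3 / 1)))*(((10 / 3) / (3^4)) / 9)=75374 / 127575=0.59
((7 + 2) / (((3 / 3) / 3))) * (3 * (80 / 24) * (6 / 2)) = 810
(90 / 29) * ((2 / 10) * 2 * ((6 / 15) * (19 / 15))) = 456 / 725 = 0.63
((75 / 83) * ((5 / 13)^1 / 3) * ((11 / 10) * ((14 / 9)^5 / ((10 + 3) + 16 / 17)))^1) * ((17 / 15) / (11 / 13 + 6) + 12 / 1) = 4083518805520 / 4031750043009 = 1.01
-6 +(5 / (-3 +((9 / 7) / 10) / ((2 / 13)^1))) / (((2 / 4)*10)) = -1958 / 303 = -6.46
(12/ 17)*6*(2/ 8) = 18/ 17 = 1.06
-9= -9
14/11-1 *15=-151/11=-13.73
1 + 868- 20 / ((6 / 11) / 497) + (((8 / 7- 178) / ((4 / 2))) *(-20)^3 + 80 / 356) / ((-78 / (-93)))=826118.46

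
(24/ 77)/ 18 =4/ 231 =0.02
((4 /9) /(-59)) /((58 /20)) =-40 /15399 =-0.00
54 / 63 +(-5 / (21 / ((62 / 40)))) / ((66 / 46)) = 1663 / 2772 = 0.60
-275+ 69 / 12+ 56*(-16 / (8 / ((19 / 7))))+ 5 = -2273 / 4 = -568.25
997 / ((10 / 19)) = 18943 / 10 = 1894.30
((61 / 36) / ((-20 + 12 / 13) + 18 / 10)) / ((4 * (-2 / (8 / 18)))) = 3965 / 727704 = 0.01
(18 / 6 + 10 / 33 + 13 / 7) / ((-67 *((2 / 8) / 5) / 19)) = -452960 / 15477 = -29.27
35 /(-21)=-5 /3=-1.67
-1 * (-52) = 52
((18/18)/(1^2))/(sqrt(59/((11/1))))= sqrt(649)/59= 0.43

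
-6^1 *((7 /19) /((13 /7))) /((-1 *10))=147 /1235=0.12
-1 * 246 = -246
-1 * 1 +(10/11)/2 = -6/11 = -0.55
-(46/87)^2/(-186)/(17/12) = 4232/3988863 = 0.00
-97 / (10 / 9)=-873 / 10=-87.30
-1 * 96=-96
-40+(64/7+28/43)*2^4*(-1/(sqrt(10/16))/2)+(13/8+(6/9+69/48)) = -47168*sqrt(10)/1505- 1741/48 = -135.38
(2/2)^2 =1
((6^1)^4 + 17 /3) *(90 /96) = 19525 /16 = 1220.31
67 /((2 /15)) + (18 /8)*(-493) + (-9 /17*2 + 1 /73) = -3017095 /4964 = -607.80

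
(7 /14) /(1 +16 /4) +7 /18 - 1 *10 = -428 /45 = -9.51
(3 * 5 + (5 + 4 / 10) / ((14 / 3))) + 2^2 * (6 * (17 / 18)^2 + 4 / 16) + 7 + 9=103127 / 1890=54.56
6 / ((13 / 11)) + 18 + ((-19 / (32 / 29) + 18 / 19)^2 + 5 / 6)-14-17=3714774415 / 14416896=257.67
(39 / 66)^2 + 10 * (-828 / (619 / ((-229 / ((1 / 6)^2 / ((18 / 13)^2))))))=10704328020379 / 50631724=211415.44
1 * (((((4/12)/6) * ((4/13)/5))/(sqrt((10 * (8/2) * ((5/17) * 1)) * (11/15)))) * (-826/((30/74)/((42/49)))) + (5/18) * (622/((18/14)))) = 10885/81- 4366 * sqrt(5610)/160875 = 132.35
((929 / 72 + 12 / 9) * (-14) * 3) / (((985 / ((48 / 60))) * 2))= -287 / 1182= -0.24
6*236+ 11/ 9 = 12755/ 9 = 1417.22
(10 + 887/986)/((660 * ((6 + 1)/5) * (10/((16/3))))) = 977/155295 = 0.01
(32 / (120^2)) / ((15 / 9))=0.00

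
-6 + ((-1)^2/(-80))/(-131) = -62879/10480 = -6.00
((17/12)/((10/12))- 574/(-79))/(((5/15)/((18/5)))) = 191241/1975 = 96.83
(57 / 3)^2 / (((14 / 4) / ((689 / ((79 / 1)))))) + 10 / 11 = 5477568 / 6083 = 900.47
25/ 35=5/ 7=0.71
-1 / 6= -0.17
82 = 82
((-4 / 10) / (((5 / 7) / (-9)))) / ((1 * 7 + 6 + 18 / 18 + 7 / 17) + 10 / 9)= 0.32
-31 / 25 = -1.24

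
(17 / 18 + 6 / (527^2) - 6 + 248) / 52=1214509025 / 259954344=4.67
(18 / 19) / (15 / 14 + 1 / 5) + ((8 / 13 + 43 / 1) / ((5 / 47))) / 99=5907951 / 1209065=4.89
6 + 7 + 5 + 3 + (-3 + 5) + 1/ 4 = 93/ 4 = 23.25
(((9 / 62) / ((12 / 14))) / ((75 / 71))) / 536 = 497 / 1661600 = 0.00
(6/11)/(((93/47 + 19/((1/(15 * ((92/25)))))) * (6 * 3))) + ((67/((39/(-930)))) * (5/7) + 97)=-774322355762/741539799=-1044.21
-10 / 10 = -1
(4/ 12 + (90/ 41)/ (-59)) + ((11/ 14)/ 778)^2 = 254948920033/ 860939013648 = 0.30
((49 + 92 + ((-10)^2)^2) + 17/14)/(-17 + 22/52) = -1845883/3017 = -611.83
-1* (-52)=52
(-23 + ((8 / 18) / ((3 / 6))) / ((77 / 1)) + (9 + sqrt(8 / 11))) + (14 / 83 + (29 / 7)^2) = 2 *sqrt(22) / 11 + 1346197 / 402633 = 4.20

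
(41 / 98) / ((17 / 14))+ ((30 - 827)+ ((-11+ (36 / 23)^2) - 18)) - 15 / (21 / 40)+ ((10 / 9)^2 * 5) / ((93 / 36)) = -44754216281 / 52689987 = -849.39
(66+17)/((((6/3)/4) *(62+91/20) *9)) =3320/11979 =0.28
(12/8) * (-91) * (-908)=123942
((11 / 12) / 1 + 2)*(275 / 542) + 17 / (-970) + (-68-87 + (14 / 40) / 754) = -153.54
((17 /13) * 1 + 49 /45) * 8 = 19.17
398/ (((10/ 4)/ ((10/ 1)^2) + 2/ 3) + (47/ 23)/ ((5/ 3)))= 1098480/ 5293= 207.53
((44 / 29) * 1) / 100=0.02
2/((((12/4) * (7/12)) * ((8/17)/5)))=12.14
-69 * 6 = -414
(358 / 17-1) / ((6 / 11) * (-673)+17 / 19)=-71269 / 1301095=-0.05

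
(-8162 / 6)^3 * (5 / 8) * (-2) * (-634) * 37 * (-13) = 959578187749384.91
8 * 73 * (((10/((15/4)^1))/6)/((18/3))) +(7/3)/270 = 35047/810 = 43.27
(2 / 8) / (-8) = -1 / 32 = -0.03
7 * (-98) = -686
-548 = -548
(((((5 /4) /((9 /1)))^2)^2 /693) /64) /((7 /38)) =11875 /260730150912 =0.00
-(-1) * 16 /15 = 16 /15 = 1.07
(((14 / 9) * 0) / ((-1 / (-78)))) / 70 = 0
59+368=427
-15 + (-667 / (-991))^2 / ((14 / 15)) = -14.51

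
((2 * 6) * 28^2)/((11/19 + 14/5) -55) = -111720/613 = -182.25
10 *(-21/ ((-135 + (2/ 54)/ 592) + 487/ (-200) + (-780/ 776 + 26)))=1.87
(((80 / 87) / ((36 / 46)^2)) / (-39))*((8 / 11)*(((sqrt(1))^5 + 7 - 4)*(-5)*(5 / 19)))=8464000 / 57440097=0.15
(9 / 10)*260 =234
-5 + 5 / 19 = -90 / 19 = -4.74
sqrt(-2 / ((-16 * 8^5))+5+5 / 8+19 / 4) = 7 * sqrt(55505) / 512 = 3.22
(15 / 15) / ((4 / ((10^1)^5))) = 25000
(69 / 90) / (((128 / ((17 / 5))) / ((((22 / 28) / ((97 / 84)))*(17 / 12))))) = 0.02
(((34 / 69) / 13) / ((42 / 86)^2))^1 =62866 / 395577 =0.16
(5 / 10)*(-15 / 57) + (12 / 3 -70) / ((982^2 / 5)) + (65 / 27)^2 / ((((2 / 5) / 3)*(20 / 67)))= 1295461376545 / 8904567816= 145.48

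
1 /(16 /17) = 17 /16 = 1.06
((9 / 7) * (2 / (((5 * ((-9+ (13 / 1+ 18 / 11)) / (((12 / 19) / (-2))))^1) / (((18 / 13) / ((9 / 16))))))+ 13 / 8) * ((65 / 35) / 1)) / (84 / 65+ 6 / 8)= 892931 / 486514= 1.84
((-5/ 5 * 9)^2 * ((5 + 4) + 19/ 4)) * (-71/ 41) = -316305/ 164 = -1928.69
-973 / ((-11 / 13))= 12649 / 11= 1149.91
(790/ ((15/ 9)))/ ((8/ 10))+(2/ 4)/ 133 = 78803/ 133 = 592.50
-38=-38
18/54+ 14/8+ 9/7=283/84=3.37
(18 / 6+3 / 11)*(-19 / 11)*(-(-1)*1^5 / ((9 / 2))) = -152 / 121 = -1.26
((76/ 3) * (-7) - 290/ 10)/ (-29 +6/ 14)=7.22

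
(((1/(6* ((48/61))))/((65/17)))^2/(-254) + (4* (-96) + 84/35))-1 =-34055744962729/89011353600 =-382.60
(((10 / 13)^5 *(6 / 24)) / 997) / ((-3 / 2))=-50000 / 1110537363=-0.00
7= 7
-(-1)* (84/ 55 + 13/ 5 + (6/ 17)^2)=67583/ 15895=4.25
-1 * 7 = -7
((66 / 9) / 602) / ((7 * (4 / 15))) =55 / 8428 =0.01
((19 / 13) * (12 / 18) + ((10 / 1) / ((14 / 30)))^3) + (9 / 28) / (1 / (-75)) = 525262211 / 53508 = 9816.52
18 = 18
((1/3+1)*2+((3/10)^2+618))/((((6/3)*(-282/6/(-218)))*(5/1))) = 20298743/70500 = 287.93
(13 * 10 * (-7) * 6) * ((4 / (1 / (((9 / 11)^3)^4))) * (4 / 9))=-2741449367442240 / 3138428376721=-873.51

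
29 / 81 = 0.36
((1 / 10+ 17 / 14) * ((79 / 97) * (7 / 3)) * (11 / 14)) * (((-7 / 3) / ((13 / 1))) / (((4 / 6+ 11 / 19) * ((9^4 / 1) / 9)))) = -379753 / 979021485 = -0.00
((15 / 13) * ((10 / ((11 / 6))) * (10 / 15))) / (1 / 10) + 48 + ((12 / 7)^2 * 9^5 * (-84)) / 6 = -2429354.61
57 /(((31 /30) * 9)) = 190 /31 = 6.13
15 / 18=5 / 6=0.83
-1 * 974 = -974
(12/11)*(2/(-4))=-6/11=-0.55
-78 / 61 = -1.28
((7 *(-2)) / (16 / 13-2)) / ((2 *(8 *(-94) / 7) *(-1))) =637 / 7520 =0.08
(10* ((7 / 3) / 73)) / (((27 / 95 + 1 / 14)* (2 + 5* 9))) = 93100 / 4868589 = 0.02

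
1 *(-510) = -510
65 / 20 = 13 / 4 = 3.25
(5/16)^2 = 25/256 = 0.10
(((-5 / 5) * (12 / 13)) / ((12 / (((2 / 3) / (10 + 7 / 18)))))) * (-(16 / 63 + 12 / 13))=3856 / 663663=0.01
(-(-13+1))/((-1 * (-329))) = 12/329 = 0.04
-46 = -46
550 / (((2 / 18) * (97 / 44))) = 217800 / 97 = 2245.36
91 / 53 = 1.72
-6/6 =-1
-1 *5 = -5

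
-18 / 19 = -0.95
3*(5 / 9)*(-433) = -2165 / 3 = -721.67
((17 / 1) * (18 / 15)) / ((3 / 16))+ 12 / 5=556 / 5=111.20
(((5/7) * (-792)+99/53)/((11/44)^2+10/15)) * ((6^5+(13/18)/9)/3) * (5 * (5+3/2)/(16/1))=-380637246275/93492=-4071334.94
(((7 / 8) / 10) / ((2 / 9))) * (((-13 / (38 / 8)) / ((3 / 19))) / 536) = -273 / 21440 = -0.01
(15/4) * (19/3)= 95/4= 23.75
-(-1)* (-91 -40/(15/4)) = -305/3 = -101.67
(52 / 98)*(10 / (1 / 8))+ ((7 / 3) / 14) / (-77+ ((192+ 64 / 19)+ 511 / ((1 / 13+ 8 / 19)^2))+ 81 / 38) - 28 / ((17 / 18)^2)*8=-195028775388925 / 934587581207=-208.68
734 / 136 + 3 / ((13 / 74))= 19867 / 884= 22.47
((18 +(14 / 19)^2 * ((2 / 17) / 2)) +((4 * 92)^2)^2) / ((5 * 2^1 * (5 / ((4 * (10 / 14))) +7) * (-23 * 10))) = -112550492155974 / 123507125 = -911287.44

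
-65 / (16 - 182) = 65 / 166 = 0.39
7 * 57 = 399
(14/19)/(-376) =-7/3572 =-0.00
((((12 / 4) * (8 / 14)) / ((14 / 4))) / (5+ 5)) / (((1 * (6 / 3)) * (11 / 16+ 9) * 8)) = 12 / 37975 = 0.00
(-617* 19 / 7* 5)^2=3435718225 / 49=70116698.47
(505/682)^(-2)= 465124/255025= 1.82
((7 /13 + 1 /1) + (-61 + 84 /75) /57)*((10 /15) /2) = 3013 /18525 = 0.16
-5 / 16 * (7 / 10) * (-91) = 637 / 32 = 19.91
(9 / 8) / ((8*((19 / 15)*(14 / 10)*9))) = 75 / 8512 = 0.01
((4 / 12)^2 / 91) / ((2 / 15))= 5 / 546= 0.01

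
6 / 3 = 2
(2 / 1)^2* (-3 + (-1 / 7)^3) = -4120 / 343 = -12.01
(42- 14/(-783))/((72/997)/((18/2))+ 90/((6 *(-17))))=-79660300/1657611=-48.06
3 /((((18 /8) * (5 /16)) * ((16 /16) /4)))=256 /15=17.07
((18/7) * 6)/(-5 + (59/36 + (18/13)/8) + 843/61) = 385398/265573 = 1.45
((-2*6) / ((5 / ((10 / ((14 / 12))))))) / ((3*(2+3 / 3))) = -16 / 7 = -2.29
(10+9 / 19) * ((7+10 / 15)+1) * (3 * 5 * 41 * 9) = 9546030 / 19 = 502422.63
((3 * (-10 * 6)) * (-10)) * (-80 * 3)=-432000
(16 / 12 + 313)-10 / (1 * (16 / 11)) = 7379 / 24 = 307.46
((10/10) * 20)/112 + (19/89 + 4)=10945/2492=4.39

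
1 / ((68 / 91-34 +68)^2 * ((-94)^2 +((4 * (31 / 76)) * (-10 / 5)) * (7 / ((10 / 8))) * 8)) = 786695 / 8253870365808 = 0.00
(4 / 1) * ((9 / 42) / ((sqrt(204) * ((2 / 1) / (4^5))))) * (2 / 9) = 1024 * sqrt(51) / 1071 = 6.83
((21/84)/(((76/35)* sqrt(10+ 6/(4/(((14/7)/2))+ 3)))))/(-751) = -35* sqrt(133)/8675552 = -0.00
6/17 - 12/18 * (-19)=664/51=13.02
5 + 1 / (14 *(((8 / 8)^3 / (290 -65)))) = 21.07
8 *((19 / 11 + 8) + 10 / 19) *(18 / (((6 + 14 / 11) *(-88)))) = -19287 / 8360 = -2.31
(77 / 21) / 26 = 11 / 78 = 0.14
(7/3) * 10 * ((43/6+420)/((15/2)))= 35882/27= 1328.96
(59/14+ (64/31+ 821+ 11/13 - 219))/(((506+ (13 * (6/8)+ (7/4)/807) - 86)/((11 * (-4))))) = -30507434991/489175505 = -62.37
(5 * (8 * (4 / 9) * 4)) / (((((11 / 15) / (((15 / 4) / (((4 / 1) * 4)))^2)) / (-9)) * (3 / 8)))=-5625 / 44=-127.84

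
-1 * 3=-3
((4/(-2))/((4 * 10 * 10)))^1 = -1/200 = -0.00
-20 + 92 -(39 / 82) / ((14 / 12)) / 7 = 144531 / 2009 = 71.94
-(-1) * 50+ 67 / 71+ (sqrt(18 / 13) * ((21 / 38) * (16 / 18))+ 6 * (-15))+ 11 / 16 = -43587 / 1136+ 28 * sqrt(26) / 247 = -37.79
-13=-13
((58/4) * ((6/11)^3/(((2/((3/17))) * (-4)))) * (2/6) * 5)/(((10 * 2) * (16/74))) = -28971/1448128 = -0.02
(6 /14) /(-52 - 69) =-3 /847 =-0.00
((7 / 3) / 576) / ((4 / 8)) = 7 / 864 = 0.01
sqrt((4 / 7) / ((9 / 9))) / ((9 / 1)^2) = 2 * sqrt(7) / 567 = 0.01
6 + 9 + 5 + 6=26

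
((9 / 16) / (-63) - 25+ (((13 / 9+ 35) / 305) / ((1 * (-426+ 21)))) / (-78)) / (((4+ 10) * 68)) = -121443708907 / 4622926089600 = -0.03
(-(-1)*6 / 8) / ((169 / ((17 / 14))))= 51 / 9464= 0.01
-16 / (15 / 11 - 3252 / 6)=176 / 5947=0.03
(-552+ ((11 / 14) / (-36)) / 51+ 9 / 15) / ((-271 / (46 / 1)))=1629917609 / 17414460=93.60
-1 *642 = -642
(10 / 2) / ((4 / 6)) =15 / 2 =7.50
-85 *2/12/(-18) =85/108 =0.79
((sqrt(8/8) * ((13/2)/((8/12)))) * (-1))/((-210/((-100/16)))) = -65/224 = -0.29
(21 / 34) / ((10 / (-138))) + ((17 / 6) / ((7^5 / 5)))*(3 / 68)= -97412947 / 11428760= -8.52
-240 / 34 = -120 / 17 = -7.06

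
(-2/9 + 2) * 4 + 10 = 154/9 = 17.11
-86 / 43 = -2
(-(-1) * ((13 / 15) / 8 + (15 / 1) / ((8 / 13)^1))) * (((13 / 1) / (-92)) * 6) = -20.76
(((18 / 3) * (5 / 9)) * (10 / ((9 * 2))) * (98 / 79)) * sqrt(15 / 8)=3.15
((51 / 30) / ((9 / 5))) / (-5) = -17 / 90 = -0.19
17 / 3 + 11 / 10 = 6.77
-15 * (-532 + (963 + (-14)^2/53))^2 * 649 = -5167294396935/2809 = -1839549447.11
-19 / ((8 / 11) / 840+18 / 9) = -21945 / 2311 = -9.50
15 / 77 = 0.19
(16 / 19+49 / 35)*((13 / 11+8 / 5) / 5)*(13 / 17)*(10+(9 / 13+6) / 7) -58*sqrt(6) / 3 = 1911249 / 182875 -58*sqrt(6) / 3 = -36.91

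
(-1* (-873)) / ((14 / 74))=32301 / 7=4614.43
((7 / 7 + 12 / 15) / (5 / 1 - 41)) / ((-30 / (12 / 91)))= 0.00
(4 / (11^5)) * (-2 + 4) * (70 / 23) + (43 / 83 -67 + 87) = 6308253099 / 307446359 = 20.52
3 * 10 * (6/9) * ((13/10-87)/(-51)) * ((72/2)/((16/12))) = 15426/17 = 907.41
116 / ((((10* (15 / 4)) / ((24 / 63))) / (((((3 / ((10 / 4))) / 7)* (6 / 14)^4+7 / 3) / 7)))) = 1094488768 / 2779457625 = 0.39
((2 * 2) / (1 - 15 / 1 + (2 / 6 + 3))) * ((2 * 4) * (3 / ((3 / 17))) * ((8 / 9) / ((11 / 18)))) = -816 / 11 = -74.18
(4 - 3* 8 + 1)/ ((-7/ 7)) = 19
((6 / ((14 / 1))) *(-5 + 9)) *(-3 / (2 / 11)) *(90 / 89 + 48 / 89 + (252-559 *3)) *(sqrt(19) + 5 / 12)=20903355 / 1246 + 25084026 *sqrt(19) / 623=192279.95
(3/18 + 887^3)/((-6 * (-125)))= 4187184619/4500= 930485.47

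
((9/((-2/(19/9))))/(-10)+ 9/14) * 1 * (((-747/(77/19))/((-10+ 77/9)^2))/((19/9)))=-121437549/1821820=-66.66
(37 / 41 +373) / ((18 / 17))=43435 / 123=353.13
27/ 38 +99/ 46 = 1251/ 437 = 2.86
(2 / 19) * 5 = 0.53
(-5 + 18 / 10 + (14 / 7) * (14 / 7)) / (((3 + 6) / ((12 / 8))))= 2 / 15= 0.13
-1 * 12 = -12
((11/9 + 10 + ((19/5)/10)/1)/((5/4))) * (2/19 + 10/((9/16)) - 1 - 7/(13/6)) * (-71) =-22500202318/2500875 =-8996.93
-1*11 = -11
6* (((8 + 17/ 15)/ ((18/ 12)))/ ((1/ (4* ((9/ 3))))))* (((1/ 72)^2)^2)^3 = 137/ 6065128113051669626880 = 0.00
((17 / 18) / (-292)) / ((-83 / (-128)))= -272 / 54531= -0.00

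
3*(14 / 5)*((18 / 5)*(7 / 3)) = 70.56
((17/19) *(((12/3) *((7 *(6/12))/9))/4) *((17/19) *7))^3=2839760855281/274371577992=10.35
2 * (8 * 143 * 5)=11440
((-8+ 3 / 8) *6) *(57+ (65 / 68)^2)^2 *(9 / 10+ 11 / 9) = -325645.25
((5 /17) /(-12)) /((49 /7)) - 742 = -1059581 /1428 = -742.00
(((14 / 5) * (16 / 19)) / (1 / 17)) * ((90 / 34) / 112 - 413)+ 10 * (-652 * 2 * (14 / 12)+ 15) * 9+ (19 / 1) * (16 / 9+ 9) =-151919.05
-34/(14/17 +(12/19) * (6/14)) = -38437/1237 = -31.07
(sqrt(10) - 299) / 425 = -299 / 425+sqrt(10) / 425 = -0.70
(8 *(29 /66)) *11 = 116 /3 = 38.67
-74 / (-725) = 74 / 725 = 0.10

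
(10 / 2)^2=25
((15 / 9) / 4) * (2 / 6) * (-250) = -625 / 18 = -34.72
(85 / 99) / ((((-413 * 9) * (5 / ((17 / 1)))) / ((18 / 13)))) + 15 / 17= 7963139 / 9036027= 0.88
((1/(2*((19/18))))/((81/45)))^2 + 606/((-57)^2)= 277/1083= 0.26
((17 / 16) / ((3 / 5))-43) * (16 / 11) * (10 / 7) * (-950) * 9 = 56401500 / 77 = 732487.01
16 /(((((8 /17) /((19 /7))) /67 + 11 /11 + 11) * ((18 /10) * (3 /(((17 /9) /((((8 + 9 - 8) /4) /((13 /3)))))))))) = 382612880 /426051657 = 0.90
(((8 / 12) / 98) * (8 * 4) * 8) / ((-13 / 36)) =-3072 / 637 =-4.82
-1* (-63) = 63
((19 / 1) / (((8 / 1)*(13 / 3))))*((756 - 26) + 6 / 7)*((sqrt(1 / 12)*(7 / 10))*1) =24301*sqrt(3) / 520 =80.94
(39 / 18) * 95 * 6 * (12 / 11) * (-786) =-11648520 / 11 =-1058956.36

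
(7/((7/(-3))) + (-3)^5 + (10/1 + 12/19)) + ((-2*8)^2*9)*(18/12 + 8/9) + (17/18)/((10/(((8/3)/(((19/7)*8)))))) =5268.64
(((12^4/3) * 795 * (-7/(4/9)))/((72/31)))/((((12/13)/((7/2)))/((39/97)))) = -5510301615/97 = -56807233.14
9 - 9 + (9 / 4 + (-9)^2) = 333 / 4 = 83.25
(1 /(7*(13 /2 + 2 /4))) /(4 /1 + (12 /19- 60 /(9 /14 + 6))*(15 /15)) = -589 /127008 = -0.00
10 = 10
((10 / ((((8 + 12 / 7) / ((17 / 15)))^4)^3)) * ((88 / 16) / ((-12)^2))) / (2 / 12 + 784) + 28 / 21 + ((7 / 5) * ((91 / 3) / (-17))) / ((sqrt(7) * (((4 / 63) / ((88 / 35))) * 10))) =65547269701632152254159211 / 49160452276224000000000000 - 3003 * sqrt(7) / 2125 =-2.41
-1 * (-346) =346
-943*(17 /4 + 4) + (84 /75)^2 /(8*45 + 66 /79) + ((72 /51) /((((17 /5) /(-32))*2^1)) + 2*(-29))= -80779901767867 /10297792500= -7844.39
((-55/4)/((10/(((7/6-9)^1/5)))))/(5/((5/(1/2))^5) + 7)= 129250/420003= 0.31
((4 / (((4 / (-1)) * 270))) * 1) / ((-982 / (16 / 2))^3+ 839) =32 / 15972805125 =0.00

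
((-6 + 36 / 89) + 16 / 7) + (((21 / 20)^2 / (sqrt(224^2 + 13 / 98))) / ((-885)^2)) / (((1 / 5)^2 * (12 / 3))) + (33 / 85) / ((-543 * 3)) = -95178463 / 28754565 + 343 * sqrt(9834522) / 27387176865600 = -3.31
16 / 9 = 1.78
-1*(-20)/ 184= 5/ 46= 0.11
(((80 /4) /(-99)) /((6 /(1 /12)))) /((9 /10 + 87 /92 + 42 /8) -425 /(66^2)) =-12650 /31550589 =-0.00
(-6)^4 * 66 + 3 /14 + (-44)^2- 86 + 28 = 1223799 /14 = 87414.21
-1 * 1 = -1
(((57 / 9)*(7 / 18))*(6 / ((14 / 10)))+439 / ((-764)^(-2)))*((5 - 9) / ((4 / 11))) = -25368012901 / 9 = -2818668100.11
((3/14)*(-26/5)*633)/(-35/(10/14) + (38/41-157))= 1012167/294280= 3.44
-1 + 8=7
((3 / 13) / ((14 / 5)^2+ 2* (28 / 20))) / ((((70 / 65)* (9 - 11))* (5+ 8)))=-75 / 96824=-0.00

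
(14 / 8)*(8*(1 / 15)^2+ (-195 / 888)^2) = 11560871 / 78854400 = 0.15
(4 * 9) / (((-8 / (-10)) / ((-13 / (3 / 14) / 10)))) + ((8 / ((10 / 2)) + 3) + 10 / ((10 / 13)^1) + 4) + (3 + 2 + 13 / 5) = -1219 / 5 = -243.80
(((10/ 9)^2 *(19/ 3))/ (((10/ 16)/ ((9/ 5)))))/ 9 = 608/ 243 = 2.50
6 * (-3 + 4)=6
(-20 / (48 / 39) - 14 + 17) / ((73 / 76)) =-1007 / 73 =-13.79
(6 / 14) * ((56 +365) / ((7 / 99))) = 125037 / 49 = 2551.78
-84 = -84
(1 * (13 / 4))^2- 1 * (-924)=14953 / 16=934.56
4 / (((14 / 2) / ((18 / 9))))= 8 / 7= 1.14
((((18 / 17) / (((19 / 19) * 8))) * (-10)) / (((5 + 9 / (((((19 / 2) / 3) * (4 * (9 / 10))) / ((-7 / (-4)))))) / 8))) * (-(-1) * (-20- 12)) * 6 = 525312 / 1649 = 318.56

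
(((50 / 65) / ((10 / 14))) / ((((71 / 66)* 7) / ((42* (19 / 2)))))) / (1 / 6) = 316008 / 923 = 342.37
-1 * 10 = -10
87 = 87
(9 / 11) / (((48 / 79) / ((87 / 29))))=4.04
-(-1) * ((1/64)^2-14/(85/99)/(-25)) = 5679181/8704000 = 0.65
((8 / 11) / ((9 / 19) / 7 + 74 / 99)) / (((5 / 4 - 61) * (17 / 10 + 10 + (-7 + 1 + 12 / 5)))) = -42560 / 23086683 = -0.00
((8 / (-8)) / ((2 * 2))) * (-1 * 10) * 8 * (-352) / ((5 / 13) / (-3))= 54912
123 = 123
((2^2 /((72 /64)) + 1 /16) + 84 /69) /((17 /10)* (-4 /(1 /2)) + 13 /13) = -80075 /208656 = -0.38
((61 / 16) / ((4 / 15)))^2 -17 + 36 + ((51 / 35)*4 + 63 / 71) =2342254909 / 10178560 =230.12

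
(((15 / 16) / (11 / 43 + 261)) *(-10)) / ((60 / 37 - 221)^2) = -4415025 / 5921278641808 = -0.00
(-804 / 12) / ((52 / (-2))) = 67 / 26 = 2.58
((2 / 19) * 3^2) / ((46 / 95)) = 45 / 23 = 1.96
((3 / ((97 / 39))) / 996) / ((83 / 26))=507 / 1336466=0.00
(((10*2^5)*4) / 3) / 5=256 / 3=85.33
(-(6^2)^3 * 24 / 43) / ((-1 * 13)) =1119744 / 559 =2003.12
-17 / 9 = -1.89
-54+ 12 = -42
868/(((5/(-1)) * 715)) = -0.24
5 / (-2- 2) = -5 / 4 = -1.25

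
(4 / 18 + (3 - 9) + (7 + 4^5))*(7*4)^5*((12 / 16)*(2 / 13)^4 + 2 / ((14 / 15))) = 1080089988604928 / 28561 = 37816952788.94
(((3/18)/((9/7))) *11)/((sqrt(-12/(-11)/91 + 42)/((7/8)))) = 539 *sqrt(42096054)/18167328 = 0.19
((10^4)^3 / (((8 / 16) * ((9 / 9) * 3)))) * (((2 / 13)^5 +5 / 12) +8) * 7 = 131253419500000000000 / 3341637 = 39278179975862.13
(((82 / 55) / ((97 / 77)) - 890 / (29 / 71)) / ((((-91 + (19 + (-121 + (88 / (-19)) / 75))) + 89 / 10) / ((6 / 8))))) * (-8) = -104756323680 / 1476433993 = -70.95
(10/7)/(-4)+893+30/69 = 287571/322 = 893.08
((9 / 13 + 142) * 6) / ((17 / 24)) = 267120 / 221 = 1208.69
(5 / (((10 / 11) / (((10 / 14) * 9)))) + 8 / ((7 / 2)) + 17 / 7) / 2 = 561 / 28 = 20.04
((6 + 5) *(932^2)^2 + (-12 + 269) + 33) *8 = 66396673499408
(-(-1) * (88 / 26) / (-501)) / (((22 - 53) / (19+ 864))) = 38852 / 201903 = 0.19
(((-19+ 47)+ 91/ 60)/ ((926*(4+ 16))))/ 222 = 1771/ 246686400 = 0.00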